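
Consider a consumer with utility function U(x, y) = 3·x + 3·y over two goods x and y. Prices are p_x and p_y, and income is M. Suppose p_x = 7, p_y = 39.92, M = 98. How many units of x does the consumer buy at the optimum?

x* = 14

Linear utility — the consumer picks whichever good has higher MU/price: 3/7 = 0.4286 vs 3/39.92 = 0.0752.
x gives more utility per dollar, so spend all income on x: x* = M/p_x, y* = 0.
Numerically: x* = 14, y* = 0.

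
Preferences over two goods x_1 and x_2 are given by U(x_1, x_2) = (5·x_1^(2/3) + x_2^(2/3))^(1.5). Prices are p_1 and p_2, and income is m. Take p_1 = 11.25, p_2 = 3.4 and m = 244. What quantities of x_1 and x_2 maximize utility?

Substitute x_2 = (x_2/x_1)·x_1 into the budget: x_1* = m/(p_1 + p_2·(x_2/x_1)).
Numerically x_2/x_1 = 0.289808, so x_1* = 244/(11.25 + 3.4·0.289808) = 19.9422 and x_2* = 0.289808·19.9422 = 5.7794.

x_1* = 19.9422, x_2* = 5.7794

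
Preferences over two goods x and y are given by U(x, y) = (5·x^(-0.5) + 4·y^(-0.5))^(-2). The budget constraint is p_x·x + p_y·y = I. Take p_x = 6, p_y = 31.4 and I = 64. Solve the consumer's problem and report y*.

y* = 1.2217

MU_x ∝ 5·x^(-1.5), MU_y ∝ 4·y^(-1.5), so MRS = (5/4)·(y/x)^(1.5) = p_x/p_y.
Hence y/x = ((4/5)·p_x/p_y)^(1/(1.5)), i.e. raised to the 2/3 power.
With the ratio pinned down, the budget gives x* = I/(p_x + p_y·(y/x)) and y* = (y/x)·x*.
Numerically y/x = 0.285896, so x* = 64/(6 + 31.4·0.285896) = 4.2732 and y* = 0.285896·4.2732 = 1.2217.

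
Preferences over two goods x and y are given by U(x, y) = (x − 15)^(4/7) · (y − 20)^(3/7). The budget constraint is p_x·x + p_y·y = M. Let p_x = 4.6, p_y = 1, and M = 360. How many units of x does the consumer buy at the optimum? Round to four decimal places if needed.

x* = 48.6646

This is Cobb-Douglas in (x−15, y−20): tangency gives 4/7·p_y·(y−20) = 3/7·p_x·(x−15).
Substituting into the budget: x* = 15 + 4/7·(M − 15·p_x − 20·p_y)/p_x, and y* = 20 + 3/7·(…)/p_y.
Discretionary income = 360 − 15·4.6 − 20·1 = 271; x* = 15 + 4/7·271/4.6 = 48.6646.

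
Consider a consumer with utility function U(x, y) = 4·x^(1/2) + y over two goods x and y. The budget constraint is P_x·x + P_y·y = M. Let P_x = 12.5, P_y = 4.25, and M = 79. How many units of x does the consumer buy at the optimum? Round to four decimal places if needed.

x* = 0.4624

MU_x = 2/√x, MU_y = 1. Tangency: 2/√x = P_x/P_y.
Solve: √x = 2·P_y/P_x, so x*(P_x,P_y) = (2·P_y/P_x)², and y* = (M − P_x·x*)/P_y.
Plugging in: x* = (2·4.25/12.5)² = 0.4624.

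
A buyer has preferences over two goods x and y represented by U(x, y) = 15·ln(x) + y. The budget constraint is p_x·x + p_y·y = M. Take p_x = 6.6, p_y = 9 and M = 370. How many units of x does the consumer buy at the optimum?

x* = 20.4545

So x*(p_x,p_y) = 15·p_y/p_x, independent of income; and y* = (M − 15·p_y)/p_y.
At the given prices: x* = 15·9/6.6 = 20.4545.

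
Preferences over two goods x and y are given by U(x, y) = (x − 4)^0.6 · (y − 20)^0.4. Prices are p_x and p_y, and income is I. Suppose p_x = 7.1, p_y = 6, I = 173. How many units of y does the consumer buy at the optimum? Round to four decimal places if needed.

Let x' = x−4, y' = y−20. MRS = (3/2)·y'/x' = p_x/p_y.
After buying the subsistence bundle (4, 20), a share 0.6 of the remaining income goes to x: x* = 4 + 0.6·(I − 4p_x − 20p_y)/p_x.
Discretionary income = 173 − 4·7.1 − 20·6 = 24.6; y* = 20 + 0.4·24.6/6 = 21.64.

y* = 21.64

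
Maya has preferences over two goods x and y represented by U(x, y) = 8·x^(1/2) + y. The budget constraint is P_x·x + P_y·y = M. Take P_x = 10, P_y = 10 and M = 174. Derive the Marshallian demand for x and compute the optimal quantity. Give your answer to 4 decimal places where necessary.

Utility is quasi-linear in y; the FOC for x is 4/√x = P_x/P_y.
Thus x* = (4·P_y/P_x)² — independent of M — with the rest of income spent on y.
Plugging in: x* = (4·10/10)² = 16.

x* = 16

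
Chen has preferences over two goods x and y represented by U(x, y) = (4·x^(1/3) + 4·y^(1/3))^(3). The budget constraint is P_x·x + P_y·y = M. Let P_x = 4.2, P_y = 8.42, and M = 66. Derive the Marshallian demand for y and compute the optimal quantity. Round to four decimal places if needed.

MRS = MU_x/MU_y = (y/x)^(2/3). Set equal to P_x/P_y.
Hence y/x = (P_x/P_y)^(1/(2/3)), i.e. raised to the 1.5 power.
With the ratio pinned down, the budget gives x* = M/(P_x + P_y·(y/x)) and y* = (y/x)·x*.
Numerically y/x = 0.352294, so x* = 66/(4.2 + 8.42·0.352294) = 9.2097 and y* = 0.352294·9.2097 = 3.2445.

y* = 3.2445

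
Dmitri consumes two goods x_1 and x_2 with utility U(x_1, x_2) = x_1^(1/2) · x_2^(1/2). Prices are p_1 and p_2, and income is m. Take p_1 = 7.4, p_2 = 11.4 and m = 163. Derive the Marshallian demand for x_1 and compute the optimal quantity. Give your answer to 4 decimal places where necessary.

x_1* = 11.0135

Demand: x_1*(p_1,p_2,m) = 0.5·m/p_1 and x_2* = 0.5·m/p_2.
At p_1=7.4, p_2=11.4, m=163: x_1* = 0.5·163/7.4 = 11.0135.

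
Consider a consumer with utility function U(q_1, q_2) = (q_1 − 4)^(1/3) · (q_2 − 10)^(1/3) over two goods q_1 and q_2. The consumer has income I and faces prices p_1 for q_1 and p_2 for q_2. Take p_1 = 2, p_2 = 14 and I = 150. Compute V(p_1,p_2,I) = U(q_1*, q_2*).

MRS = (q_2−10)/(q_1−4). Tangency with p_1/p_2 gives q_2−10 = (p_1/p_2)·(q_1−4).
Substituting into the budget: q_1* = 4 + 0.5·(I − 4·p_1 − 10·p_2)/p_1, and q_2* = 10 + 0.5·(…)/p_2.
Discretionary income = 150 − 4·2 − 10·14 = 2; q_1* = 4 + 0.5·2/2 = 4.5; q_2* = 10 + 0.5·2/14 = 10.0714.
Utility at the optimum: U(4.5, 10.0714) = 0.3293.

V = 0.3293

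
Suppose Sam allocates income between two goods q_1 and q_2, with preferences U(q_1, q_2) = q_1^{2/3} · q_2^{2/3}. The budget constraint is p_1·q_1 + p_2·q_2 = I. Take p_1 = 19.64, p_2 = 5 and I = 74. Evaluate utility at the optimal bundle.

V = 5.7924

Tangency: MRS = q_2/q_1 = p_1/p_2.
So 2/3·p_2·q_2 = 2/3·p_1·q_1; combined with the budget, a share 0.5 of income goes to q_1.
Demand: q_1*(p_1,p_2,I) = 0.5·I/p_1 and q_2* = 0.5·I/p_2.
At p_1=19.64, p_2=5, I=74: q_1* = 0.5·74/19.64 = 1.8839, q_2* = 7.4.
Utility at the optimum: U(1.8839, 7.4) = 5.7924.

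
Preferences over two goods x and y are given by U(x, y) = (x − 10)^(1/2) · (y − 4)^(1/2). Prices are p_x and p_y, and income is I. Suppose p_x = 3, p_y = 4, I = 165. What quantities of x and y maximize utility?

x* = 29.8333, y* = 18.875

Let x' = x−10, y' = y−4. MRS = y'/x' = p_x/p_y.
After buying the subsistence bundle (10, 4), a share 0.5 of the remaining income goes to x: x* = 10 + 0.5·(I − 10p_x − 4p_y)/p_x.
Discretionary income = 165 − 10·3 − 4·4 = 119; x* = 10 + 0.5·119/3 = 29.8333; y* = 4 + 0.5·119/4 = 18.875.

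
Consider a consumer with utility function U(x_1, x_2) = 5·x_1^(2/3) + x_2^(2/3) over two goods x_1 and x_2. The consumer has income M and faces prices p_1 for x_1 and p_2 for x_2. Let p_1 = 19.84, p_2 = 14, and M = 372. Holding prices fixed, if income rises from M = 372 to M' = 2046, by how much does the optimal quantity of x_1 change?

Δx_1* = 83.0408

MU_x_1 ∝ 5·x_1^(-1/3), MU_x_2 ∝ x_2^(-1/3), so MRS = 5·(x_2/x_1)^(1/3) = p_1/p_2.
Solve for the ratio: x_2/x_1 = [(1/5)·p_1/p_2]^(3).
With the ratio pinned down, the budget gives x_1* = M/(p_1 + p_2·(x_2/x_1)) and x_2* = (x_2/x_1)·x_1*.
Numerically x_2/x_1 = 0.022768, so x_1* = 372/(19.84 + 14·0.022768) = 18.4535.
At M' = 2046: x_1* = 101.4944. Change: 101.4944 − 18.4535 = 83.0408.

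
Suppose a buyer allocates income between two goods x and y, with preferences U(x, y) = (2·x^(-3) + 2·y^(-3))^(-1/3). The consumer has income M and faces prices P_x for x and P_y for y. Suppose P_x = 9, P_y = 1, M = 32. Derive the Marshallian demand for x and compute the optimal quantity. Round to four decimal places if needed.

From the CES first-order condition, (y/x)^(4) = P_x/P_y.
Solve for the ratio: y/x = [P_x/P_y]^(0.25).
With the ratio pinned down, the budget gives x* = M/(P_x + P_y·(y/x)) and y* = (y/x)·x*.
Numerically y/x = 1.732051, so x* = 32/(9 + 1·1.732051) = 2.9817.

x* = 2.9817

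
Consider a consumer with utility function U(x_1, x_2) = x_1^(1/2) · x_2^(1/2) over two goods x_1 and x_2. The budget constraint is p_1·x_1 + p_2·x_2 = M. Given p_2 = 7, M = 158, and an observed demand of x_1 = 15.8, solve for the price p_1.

p_1 = 5

Tangency: MRS = x_2/x_1 = p_1/p_2.
Rearranging, p_2·x_2 = p_1·x_1. Substituting into the budget gives p_1·x_1·(1 + 1) = M.
Demand: x_1*(p_1,p_2,M) = 0.5·M/p_1 and x_2* = 0.5·M/p_2.
Set x_1* = 15.8 in the demand function and solve for p_1: p_1 = 5.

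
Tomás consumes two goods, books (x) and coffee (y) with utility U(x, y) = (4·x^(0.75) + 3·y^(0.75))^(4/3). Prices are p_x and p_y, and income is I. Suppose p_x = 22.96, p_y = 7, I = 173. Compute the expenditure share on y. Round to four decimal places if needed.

share on y = 0.9178

MU_x ∝ 4·x^(-0.25), MU_y ∝ 3·y^(-0.25), so MRS = (4/3)·(y/x)^(0.25) = p_x/p_y.
Solve for the ratio: y/x = [(3/4)·p_x/p_y]^(4).
Substitute y = (y/x)·x into the budget: x* = I/(p_x + p_y·(y/x)).
Numerically y/x = 36.621863, so x* = 173/(22.96 + 7·36.621863) = 0.6194 and y* = 36.621863·0.6194 = 22.6827.
Expenditure on y: 7·22.6827 = 158.7791; share = 0.9178.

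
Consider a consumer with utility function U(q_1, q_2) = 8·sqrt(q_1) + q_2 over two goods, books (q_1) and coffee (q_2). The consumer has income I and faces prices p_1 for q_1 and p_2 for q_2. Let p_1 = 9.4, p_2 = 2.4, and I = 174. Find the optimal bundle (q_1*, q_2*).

MU_q_1 = 4/√q_1, MU_q_2 = 1. Tangency: 4/√q_1 = p_1/p_2.
Solve: √q_1 = 4·p_2/p_1, so q_1*(p_1,p_2) = (4·p_2/p_1)², and q_2* = (I − p_1·q_1*)/p_2.
Plugging in: q_1* = (4·2.4/9.4)² = 1.043, q_2* = 68.4149.

q_1* = 1.043, q_2* = 68.4149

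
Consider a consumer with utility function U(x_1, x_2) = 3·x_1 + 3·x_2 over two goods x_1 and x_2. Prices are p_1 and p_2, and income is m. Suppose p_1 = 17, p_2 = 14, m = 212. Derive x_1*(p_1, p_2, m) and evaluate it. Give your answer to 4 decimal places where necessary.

x_1* = 0

Perfect substitutes: compare marginal utility per dollar. 3/p_1 vs 3/p_2 → 0.1765 vs 0.2143.
x_2 gives more utility per dollar, so spend all income on x_2: x_2* = m/p_2, x_1* = 0.
Numerically: x_1* = 0, x_2* = 15.1429.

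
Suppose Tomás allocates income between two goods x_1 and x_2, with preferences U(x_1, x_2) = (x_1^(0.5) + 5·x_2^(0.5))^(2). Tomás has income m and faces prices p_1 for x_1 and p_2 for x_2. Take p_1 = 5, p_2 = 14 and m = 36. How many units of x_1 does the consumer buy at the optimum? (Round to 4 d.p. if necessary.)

MRS = MU_x_1/MU_x_2 = (1/5)·(x_2/x_1)^(0.5). Set equal to p_1/p_2.
Solve for the ratio: x_2/x_1 = [5·p_1/p_2]^(2).
With the ratio pinned down, the budget gives x_1* = m/(p_1 + p_2·(x_2/x_1)) and x_2* = (x_2/x_1)·x_1*.
Numerically x_2/x_1 = 3.188776, so x_1* = 36/(5 + 14·3.188776) = 0.7252.

x_1* = 0.7252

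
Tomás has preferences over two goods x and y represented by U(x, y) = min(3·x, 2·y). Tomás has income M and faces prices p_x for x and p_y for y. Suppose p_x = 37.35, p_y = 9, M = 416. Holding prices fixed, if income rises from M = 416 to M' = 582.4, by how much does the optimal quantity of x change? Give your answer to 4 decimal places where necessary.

Δx* = 3.2724

Leontief preferences: the optimum is at the kink where x/2 = y/3, i.e. y = (3/2)·x.
Budget: p_x·x + p_y·(3/2)·x = M, so (2·p_x + 3·p_y)·x = 2·M.
Demand: x*(p_x,p_y,M) = 2·M/(2·p_x + 3·p_y), y* = 3·M/(2·p_x + 3·p_y).
Here 2·37.35 + 3·9 = 101.7, giving x* = 8.1809.
At M' = 582.4: x* = 11.4533. Change: 11.4533 − 8.1809 = 3.2724.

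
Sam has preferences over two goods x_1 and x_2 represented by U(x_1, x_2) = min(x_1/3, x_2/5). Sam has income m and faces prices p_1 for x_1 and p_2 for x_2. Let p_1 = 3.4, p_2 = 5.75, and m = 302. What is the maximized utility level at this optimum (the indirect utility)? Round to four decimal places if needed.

With perfect complements, no substitution: consume in ratio x_1:x_2 = 3:5.
Budget: p_1·x_1 + p_2·(5/3)·x_1 = m, so (3·p_1 + 5·p_2)·x_1 = 3·m.
Demand: x_1*(p_1,p_2,m) = 3·m/(3·p_1 + 5·p_2), x_2* = 5·m/(3·p_1 + 5·p_2).
Here 3·3.4 + 5·5.75 = 38.95, giving x_1* = 23.2606 and x_2* = 38.7677.
Utility at the optimum: U(23.2606, 38.7677) = 7.7535.

V = 7.7535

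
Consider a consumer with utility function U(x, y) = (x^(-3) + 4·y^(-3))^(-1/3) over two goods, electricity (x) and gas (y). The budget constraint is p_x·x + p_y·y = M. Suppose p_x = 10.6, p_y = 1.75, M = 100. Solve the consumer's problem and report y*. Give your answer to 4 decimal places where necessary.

With the ratio pinned down, the budget gives x* = M/(p_x + p_y·(y/x)) and y* = (y/x)·x*.
Numerically y/x = 2.218615, so x* = 100/(10.6 + 1.75·2.218615) = 6.9048 and y* = 2.218615·6.9048 = 15.3192.

y* = 15.3192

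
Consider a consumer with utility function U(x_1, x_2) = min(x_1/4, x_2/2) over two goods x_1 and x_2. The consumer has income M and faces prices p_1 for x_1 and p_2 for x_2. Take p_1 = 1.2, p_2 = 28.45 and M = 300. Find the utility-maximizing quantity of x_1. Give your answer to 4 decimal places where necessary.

With perfect complements, no substitution: consume in ratio x_1:x_2 = 4:2.
Budget: p_1·x_1 + p_2·(1/2)·x_1 = M, so (4·p_1 + 2·p_2)·x_1 = 4·M.
Demand: x_1*(p_1,p_2,M) = 4·M/(4·p_1 + 2·p_2), x_2* = 2·M/(4·p_1 + 2·p_2).
Here 4·1.2 + 2·28.45 = 61.7, giving x_1* = 19.4489.

x_1* = 19.4489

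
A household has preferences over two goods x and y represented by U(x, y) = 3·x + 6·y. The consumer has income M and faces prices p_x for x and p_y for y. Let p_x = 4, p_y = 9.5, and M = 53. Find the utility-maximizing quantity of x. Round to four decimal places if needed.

x* = 13.25

Linear utility — the consumer picks whichever good has higher MU/price: 3/4 = 0.75 vs 6/9.5 = 0.6316.
x gives more utility per dollar, so spend all income on x: x* = M/p_x, y* = 0.
Numerically: x* = 13.25, y* = 0.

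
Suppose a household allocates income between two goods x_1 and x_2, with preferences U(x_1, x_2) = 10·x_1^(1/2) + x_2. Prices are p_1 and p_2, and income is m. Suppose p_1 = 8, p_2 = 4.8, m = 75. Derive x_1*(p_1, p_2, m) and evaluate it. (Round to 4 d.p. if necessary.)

x_1* = 9

MU_x_1 = 5/√x_1, MU_x_2 = 1. Tangency: 5/√x_1 = p_1/p_2.
Thus x_1* = (5·p_2/p_1)² — independent of m — with the rest of income spent on x_2.
Plugging in: x_1* = (5·4.8/8)² = 9.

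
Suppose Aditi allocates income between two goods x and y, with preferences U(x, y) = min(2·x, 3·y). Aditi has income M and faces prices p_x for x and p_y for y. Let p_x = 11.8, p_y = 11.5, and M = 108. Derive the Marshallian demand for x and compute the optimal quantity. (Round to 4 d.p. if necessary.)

Leontief preferences: the optimum is at the kink where x/3 = y/2, i.e. y = (2/3)·x.
Budget: p_x·x + p_y·(2/3)·x = M, so (3·p_x + 2·p_y)·x = 3·M.
Demand: x*(p_x,p_y,M) = 3·M/(3·p_x + 2·p_y), y* = 2·M/(3·p_x + 2·p_y).
Here 3·11.8 + 2·11.5 = 58.4, giving x* = 5.5479.

x* = 5.5479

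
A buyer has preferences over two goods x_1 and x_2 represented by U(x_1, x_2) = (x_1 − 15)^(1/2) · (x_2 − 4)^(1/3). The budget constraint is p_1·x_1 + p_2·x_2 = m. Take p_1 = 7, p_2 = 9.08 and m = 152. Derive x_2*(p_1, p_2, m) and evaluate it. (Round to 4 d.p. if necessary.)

Discretionary income = 152 − 15·7 − 4·9.08 = 10.68; x_2* = 4 + 0.4·10.68/9.08 = 4.4705.

x_2* = 4.4705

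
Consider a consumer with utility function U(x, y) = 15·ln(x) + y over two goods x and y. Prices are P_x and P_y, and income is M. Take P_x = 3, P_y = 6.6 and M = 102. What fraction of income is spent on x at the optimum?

MU_x = 15/x, MU_y = 1. Tangency: 15/x = P_x/P_y.
So x*(P_x,P_y) = 15·P_y/P_x, independent of income; and y* = (M − 15·P_y)/P_y.
At the given prices: x* = 15·6.6/3 = 33, and y* = 0.4545.
Expenditure on x: 3·33 = 99; share = 0.9706.

share on x = 0.9706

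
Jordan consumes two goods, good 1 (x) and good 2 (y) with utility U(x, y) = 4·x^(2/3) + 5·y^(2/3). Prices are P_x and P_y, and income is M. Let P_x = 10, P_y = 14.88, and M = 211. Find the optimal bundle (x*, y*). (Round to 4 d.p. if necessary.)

With the ratio pinned down, the budget gives x* = M/(P_x + P_y·(y/x)) and y* = (y/x)·x*.
Numerically y/x = 0.592818, so x* = 211/(10 + 14.88·0.592818) = 11.2108 and y* = 0.592818·11.2108 = 6.646.

x* = 11.2108, y* = 6.646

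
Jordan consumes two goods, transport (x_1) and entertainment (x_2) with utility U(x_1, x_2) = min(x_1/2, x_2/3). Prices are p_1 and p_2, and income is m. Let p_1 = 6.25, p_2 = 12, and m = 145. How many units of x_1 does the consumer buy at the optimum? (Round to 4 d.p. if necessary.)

Leontief preferences: the optimum is at the kink where x_1/2 = x_2/3, i.e. x_2 = (3/2)·x_1.
Budget: p_1·x_1 + p_2·(3/2)·x_1 = m, so (2·p_1 + 3·p_2)·x_1 = 2·m.
Demand: x_1*(p_1,p_2,m) = 2·m/(2·p_1 + 3·p_2), x_2* = 3·m/(2·p_1 + 3·p_2).
Here 2·6.25 + 3·12 = 48.5, giving x_1* = 5.9794.

x_1* = 5.9794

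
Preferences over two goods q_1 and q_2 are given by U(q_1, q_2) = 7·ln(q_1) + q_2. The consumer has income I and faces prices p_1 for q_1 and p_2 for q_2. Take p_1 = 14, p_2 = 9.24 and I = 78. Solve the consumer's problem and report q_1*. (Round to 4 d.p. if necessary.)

q_1* = 4.62

At the given prices: q_1* = 7·9.24/14 = 4.62.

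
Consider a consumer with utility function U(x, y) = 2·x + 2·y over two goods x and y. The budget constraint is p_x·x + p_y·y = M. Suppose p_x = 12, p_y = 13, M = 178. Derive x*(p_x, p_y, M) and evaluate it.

x gives more utility per dollar, so spend all income on x: x* = M/p_x, y* = 0.
Numerically: x* = 14.8333, y* = 0.

x* = 14.8333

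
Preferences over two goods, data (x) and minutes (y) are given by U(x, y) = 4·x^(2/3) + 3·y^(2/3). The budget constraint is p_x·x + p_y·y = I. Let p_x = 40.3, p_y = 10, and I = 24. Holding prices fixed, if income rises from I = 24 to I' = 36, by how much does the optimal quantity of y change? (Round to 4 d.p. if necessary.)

MU_x ∝ 4·x^(-1/3), MU_y ∝ 3·y^(-1/3), so MRS = (4/3)·(y/x)^(1/3) = p_x/p_y.
Solve for the ratio: y/x = [(3/4)·p_x/p_y]^(3).
Substitute y = (y/x)·x into the budget: x* = I/(p_x + p_y·(y/x)).
Numerically y/x = 27.612068, so x* = 24/(40.3 + 10·27.612068) = 0.0758 and y* = 27.612068·0.0758 = 2.0943.
At I' = 36: y* = 3.1415. Change: 3.1415 − 2.0943 = 1.0472.

Δy* = 1.0472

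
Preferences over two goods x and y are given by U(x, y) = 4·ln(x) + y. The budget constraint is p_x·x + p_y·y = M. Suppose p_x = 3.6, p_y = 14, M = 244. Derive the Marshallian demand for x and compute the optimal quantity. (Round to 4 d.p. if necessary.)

x* = 15.5556

MU_x = 4/x, MU_y = 1. Tangency: 4/x = p_x/p_y.
So x*(p_x,p_y) = 4·p_y/p_x, independent of income; and y* = (M − 4·p_y)/p_y.
At the given prices: x* = 4·14/3.6 = 15.5556.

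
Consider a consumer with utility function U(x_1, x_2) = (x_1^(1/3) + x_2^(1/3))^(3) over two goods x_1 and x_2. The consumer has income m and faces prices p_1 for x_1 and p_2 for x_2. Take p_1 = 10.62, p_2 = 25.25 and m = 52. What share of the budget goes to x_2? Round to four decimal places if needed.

MRS = MU_x_1/MU_x_2 = (x_2/x_1)^(2/3). Set equal to p_1/p_2.
Solve for the ratio: x_2/x_1 = [p_1/p_2]^(1.5).
With the ratio pinned down, the budget gives x_1* = m/(p_1 + p_2·(x_2/x_1)) and x_2* = (x_2/x_1)·x_1*.
Numerically x_2/x_1 = 0.272769, so x_1* = 52/(10.62 + 25.25·0.272769) = 2.9702 and x_2* = 0.272769·2.9702 = 0.8102.
Expenditure on x_2: 25.25·0.8102 = 20.4568; share = 0.3934.

share on x_2 = 0.3934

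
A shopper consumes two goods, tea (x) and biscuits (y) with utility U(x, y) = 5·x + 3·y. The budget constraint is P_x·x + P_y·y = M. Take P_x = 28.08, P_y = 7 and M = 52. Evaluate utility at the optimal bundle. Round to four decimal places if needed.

y gives more utility per dollar, so spend all income on y: y* = M/P_y, x* = 0.
Numerically: x* = 0, y* = 7.4286.
Utility at the optimum: U(0, 7.4286) = 22.2857.

V = 22.2857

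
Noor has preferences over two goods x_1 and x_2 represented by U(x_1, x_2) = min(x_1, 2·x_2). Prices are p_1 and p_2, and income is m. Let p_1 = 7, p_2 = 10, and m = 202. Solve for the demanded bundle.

x_1* = 16.8333, x_2* = 8.4167

With perfect complements, no substitution: consume in ratio x_1:x_2 = 2:1.
Budget: p_1·x_1 + p_2·(1/2)·x_1 = m, so (2·p_1 + p_2)·x_1 = 2·m.
Demand: x_1*(p_1,p_2,m) = 2·m/(2·p_1 + p_2), x_2* = m/(2·p_1 + p_2).
Here 2·7 + 10 = 24, giving x_1* = 16.8333 and x_2* = 8.4167.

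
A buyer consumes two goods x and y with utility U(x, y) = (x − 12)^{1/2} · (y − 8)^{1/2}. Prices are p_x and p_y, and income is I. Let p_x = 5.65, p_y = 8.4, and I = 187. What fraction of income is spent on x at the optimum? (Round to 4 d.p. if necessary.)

MRS = (y−8)/(x−12). Tangency with p_x/p_y gives y−8 = (p_x/p_y)·(x−12).
Substituting into the budget: x* = 12 + 0.5·(I − 12·p_x − 8·p_y)/p_x, and y* = 8 + 0.5·(…)/p_y.
Discretionary income = 187 − 12·5.65 − 8·8.4 = 52; x* = 12 + 0.5·52/5.65 = 16.6018; y* = 8 + 0.5·52/8.4 = 11.0952.
Expenditure on x: 5.65·16.6018 = 93.8; share = 0.5016.

share on x = 0.5016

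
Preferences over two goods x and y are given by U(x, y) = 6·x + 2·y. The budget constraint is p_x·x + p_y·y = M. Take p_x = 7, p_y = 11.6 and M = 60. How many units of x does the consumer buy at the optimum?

x gives more utility per dollar, so spend all income on x: x* = M/p_x, y* = 0.
Numerically: x* = 8.5714, y* = 0.

x* = 8.5714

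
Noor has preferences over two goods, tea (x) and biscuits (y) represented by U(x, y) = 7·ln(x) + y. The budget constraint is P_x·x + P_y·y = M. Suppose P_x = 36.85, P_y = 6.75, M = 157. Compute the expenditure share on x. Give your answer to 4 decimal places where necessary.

So x*(P_x,P_y) = 7·P_y/P_x, independent of income; and y* = (M − 7·P_y)/P_y.
At the given prices: x* = 7·6.75/36.85 = 1.2822, and y* = 16.2593.
Expenditure on x: 36.85·1.2822 = 47.25; share = 0.301.

share on x = 0.301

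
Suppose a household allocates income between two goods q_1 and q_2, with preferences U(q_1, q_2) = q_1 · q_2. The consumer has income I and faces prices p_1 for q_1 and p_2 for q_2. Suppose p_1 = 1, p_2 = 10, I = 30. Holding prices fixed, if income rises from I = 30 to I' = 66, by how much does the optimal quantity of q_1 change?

Δq_1* = 18

Demand: q_1*(p_1,p_2,I) = 0.5·I/p_1 and q_2* = 0.5·I/p_2.
At p_1=1, p_2=10, I=30: q_1* = 0.5·30/1 = 15.
At I' = 66: q_1* = 33. Change: 33 − 15 = 18.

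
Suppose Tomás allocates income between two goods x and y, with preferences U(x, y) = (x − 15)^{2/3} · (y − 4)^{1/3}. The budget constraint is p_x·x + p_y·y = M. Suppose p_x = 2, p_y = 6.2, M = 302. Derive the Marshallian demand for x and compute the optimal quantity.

x* = 97.4

This is Cobb-Douglas in (x−15, y−4): tangency gives 2/3·p_y·(y−4) = 1/3·p_x·(x−15).
After buying the subsistence bundle (15, 4), a share 2/3 of the remaining income goes to x: x* = 15 + 2/3·(M − 15p_x − 4p_y)/p_x.
Discretionary income = 302 − 15·2 − 4·6.2 = 247.2; x* = 15 + 2/3·247.2/2 = 97.4.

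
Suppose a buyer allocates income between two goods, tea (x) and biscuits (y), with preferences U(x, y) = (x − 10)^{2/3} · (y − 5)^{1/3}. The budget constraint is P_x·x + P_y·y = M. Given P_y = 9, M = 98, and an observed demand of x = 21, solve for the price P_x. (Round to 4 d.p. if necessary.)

MRS = 2·(y−5)/(x−10). Tangency with P_x/P_y gives y−5 = (1/2)·(P_x/P_y)·(x−10).
After buying the subsistence bundle (10, 5), a share 2/3 of the remaining income goes to x: x* = 10 + 2/3·(M − 10P_x − 5P_y)/P_x.
Set x* = 21 in the demand function and solve for P_x: P_x = 2.

P_x = 2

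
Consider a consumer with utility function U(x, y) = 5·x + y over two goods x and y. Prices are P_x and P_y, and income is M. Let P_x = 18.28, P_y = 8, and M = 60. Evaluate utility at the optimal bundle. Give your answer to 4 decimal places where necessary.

Perfect substitutes: compare marginal utility per dollar. 5/P_x vs 1/P_y → 0.2735 vs 0.125.
x gives more utility per dollar, so spend all income on x: x* = M/P_x, y* = 0.
Numerically: x* = 3.2823, y* = 0.
Utility at the optimum: U(3.2823, 0) = 16.4114.

V = 16.4114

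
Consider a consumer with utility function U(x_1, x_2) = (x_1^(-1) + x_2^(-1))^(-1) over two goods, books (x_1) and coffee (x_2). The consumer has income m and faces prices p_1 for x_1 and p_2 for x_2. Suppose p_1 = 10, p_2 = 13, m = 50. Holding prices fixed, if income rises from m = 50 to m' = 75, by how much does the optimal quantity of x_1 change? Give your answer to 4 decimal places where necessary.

MU_x_1 ∝ x_1^(-2), MU_x_2 ∝ x_2^(-2), so MRS = (x_2/x_1)^(2) = p_1/p_2.
Solve for the ratio: x_2/x_1 = [p_1/p_2]^(0.5).
With the ratio pinned down, the budget gives x_1* = m/(p_1 + p_2·(x_2/x_1)) and x_2* = (x_2/x_1)·x_1*.
Numerically x_2/x_1 = 0.877058, so x_1* = 50/(10 + 13·0.877058) = 2.3363.
At m' = 75: x_1* = 3.5044. Change: 3.5044 − 2.3363 = 1.1681.

Δx_1* = 1.1681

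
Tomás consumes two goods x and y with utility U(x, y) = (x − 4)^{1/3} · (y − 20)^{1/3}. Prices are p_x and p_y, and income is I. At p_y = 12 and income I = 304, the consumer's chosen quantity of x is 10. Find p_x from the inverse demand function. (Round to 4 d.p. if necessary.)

MRS = (y−20)/(x−4). Tangency with p_x/p_y gives y−20 = (p_x/p_y)·(x−4).
Substituting into the budget: x* = 4 + 0.5·(I − 4·p_x − 20·p_y)/p_x, and y* = 20 + 0.5·(…)/p_y.
Set x* = 10 in the demand function and solve for p_x: p_x = 4.

p_x = 4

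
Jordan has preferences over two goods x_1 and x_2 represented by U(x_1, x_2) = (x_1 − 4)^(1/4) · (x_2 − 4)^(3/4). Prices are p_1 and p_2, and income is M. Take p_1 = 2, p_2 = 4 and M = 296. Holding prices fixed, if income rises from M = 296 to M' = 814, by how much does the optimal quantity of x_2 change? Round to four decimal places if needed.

Let x_1' = x_1−4, x_2' = x_2−4. MRS = (1/3)·x_2'/x_1' = p_1/p_2.
Substituting into the budget: x_1* = 4 + 0.25·(M − 4·p_1 − 4·p_2)/p_1, and x_2* = 4 + 0.75·(…)/p_2.
Discretionary income = 296 − 4·2 − 4·4 = 272; x_2* = 4 + 0.75·272/4 = 55.
At M' = 814: x_2* = 152.125. Change: 152.125 − 55 = 97.125.

Δx_2* = 97.125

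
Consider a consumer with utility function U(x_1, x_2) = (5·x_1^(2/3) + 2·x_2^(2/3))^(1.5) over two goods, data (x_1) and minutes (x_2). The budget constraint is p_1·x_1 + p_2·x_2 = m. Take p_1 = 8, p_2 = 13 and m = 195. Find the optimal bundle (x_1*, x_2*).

From the CES first-order condition, (5/2)·(x_2/x_1)^(1/3) = p_1/p_2.
Solve for the ratio: x_2/x_1 = [(2/5)·p_1/p_2]^(3).
Substitute x_2 = (x_2/x_1)·x_1 into the budget: x_1* = m/(p_1 + p_2·(x_2/x_1)).
Numerically x_2/x_1 = 0.014915, so x_1* = 195/(8 + 13·0.014915) = 23.7982 and x_2* = 0.014915·23.7982 = 0.3549.

x_1* = 23.7982, x_2* = 0.3549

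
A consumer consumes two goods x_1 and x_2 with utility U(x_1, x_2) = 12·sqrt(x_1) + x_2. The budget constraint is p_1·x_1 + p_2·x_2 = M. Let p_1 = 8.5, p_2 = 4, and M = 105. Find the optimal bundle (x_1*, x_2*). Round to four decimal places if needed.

Utility is quasi-linear in x_2; the FOC for x_1 is 6/√x_1 = p_1/p_2.
Thus x_1* = (6·p_2/p_1)² — independent of M — with the rest of income spent on x_2.
Plugging in: x_1* = (6·4/8.5)² = 7.9723, x_2* = 9.3088.

x_1* = 7.9723, x_2* = 9.3088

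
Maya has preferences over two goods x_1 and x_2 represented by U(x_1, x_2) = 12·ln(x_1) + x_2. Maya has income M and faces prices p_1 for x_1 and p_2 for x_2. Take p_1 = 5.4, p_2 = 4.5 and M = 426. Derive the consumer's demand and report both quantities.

MU_x_1 = 12/x_1, MU_x_2 = 1. Tangency: 12/x_1 = p_1/p_2.
So x_1*(p_1,p_2) = 12·p_2/p_1, independent of income; and x_2* = (M − 12·p_2)/p_2.
At the given prices: x_1* = 12·4.5/5.4 = 10, and x_2* = 82.6667.

x_1* = 10, x_2* = 82.6667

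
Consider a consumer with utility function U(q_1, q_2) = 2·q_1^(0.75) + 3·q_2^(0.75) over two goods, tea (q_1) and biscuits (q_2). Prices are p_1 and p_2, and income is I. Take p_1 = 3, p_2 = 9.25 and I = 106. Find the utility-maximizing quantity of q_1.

MU_q_1 ∝ 2·q_1^(-0.25), MU_q_2 ∝ 3·q_2^(-0.25), so MRS = (2/3)·(q_2/q_1)^(0.25) = p_1/p_2.
Solve for the ratio: q_2/q_1 = [(3/2)·p_1/p_2]^(4).
With the ratio pinned down, the budget gives q_1* = I/(p_1 + p_2·(q_2/q_1)) and q_2* = (q_2/q_1)·q_1*.
Numerically q_2/q_1 = 0.056012, so q_1* = 106/(3 + 9.25·0.056012) = 30.1298.

q_1* = 30.1298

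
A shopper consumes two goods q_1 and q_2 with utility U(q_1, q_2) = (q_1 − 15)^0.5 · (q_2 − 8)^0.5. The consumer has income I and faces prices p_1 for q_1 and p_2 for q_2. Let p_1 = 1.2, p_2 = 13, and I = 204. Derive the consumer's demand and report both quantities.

q_1* = 49.1667, q_2* = 11.1538

This is Cobb-Douglas in (q_1−15, q_2−8): tangency gives 0.5·p_2·(q_2−8) = 0.5·p_1·(q_1−15).
After buying the subsistence bundle (15, 8), a share 0.5 of the remaining income goes to q_1: q_1* = 15 + 0.5·(I − 15p_1 − 8p_2)/p_1.
Discretionary income = 204 − 15·1.2 − 8·13 = 82; q_1* = 15 + 0.5·82/1.2 = 49.1667; q_2* = 8 + 0.5·82/13 = 11.1538.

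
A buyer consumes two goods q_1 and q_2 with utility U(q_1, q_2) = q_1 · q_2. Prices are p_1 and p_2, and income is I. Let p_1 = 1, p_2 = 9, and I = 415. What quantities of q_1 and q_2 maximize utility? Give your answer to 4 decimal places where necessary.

The MRS is q_2/q_1. Set MRS = p_1/p_2.
So p_2·q_2 = p_1·q_1; combined with the budget, a share 0.5 of income goes to q_1.
Demand: q_1*(p_1,p_2,I) = 0.5·I/p_1 and q_2* = 0.5·I/p_2.
At p_1=1, p_2=9, I=415: q_1* = 0.5·415/1 = 207.5, q_2* = 23.0556.

q_1* = 207.5, q_2* = 23.0556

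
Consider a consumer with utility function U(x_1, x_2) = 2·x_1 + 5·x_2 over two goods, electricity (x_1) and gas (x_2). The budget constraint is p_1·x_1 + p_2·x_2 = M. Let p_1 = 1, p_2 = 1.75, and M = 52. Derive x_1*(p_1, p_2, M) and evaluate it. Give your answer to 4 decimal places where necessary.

x_1* = 0

Linear utility — the consumer picks whichever good has higher MU/price: 2/1 = 2 vs 5/1.75 = 2.8571.
x_2 gives more utility per dollar, so spend all income on x_2: x_2* = M/p_2, x_1* = 0.
Numerically: x_1* = 0, x_2* = 29.7143.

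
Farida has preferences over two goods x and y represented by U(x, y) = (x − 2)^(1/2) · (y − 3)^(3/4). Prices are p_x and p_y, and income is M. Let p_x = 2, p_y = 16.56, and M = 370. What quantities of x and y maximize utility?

Let x' = x−2, y' = y−3. MRS = (2/3)·y'/x' = p_x/p_y.
After buying the subsistence bundle (2, 3), a share 0.4 of the remaining income goes to x: x* = 2 + 0.4·(M − 2p_x − 3p_y)/p_x.
Discretionary income = 370 − 2·2 − 3·16.56 = 316.32; x* = 2 + 0.4·316.32/2 = 65.264; y* = 3 + 0.6·316.32/16.56 = 14.4609.

x* = 65.264, y* = 14.4609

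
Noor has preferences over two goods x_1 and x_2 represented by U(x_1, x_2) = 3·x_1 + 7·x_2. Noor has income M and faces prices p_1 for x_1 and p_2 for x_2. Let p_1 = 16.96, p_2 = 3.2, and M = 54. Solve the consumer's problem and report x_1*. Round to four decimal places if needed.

Perfect substitutes: compare marginal utility per dollar. 3/p_1 vs 7/p_2 → 0.1769 vs 2.1875.
x_2 gives more utility per dollar, so spend all income on x_2: x_2* = M/p_2, x_1* = 0.
Numerically: x_1* = 0, x_2* = 16.875.

x_1* = 0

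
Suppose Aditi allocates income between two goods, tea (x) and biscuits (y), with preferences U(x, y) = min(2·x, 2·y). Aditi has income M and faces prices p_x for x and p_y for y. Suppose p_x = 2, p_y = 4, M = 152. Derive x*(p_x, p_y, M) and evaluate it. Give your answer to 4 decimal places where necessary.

Demand: x*(p_x,p_y,M) = 2·M/(2·p_x + 2·p_y), y* = 2·M/(2·p_x + 2·p_y).
Here 2·2 + 2·4 = 12, giving x* = 25.3333.

x* = 25.3333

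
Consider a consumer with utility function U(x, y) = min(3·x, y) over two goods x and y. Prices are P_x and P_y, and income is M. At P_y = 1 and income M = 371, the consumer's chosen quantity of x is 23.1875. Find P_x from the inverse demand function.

P_x = 13

Leontief preferences: the optimum is at the kink where x/1 = y/3, i.e. y = 3·x.
Budget: P_x·x + P_y·3·x = M, so (P_x + 3·P_y)·x = M.
Demand: x*(P_x,P_y,M) = M/(P_x + 3·P_y), y* = 3·M/(P_x + 3·P_y).
Set x* = 23.1875 in the demand function and solve for P_x: P_x = 13.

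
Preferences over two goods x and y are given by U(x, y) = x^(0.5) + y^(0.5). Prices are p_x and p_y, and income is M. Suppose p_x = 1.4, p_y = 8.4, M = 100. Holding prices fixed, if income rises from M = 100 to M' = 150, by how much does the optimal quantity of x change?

Δx* = 30.6122

MRS = MU_x/MU_y = (y/x)^(0.5). Set equal to p_x/p_y.
Hence y/x = (p_x/p_y)^(1/(0.5)), i.e. raised to the 2 power.
With the ratio pinned down, the budget gives x* = M/(p_x + p_y·(y/x)) and y* = (y/x)·x*.
Numerically y/x = 0.027778, so x* = 100/(1.4 + 8.4·0.027778) = 61.2245.
At M' = 150: x* = 91.8367. Change: 91.8367 − 61.2245 = 30.6122.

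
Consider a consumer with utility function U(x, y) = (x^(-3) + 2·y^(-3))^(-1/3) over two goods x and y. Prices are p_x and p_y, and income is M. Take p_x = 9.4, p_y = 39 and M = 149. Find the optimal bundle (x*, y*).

x* = 3.5564, y* = 2.9633

With the ratio pinned down, the budget gives x* = M/(p_x + p_y·(y/x)) and y* = (y/x)·x*.
Numerically y/x = 0.833246, so x* = 149/(9.4 + 39·0.833246) = 3.5564 and y* = 0.833246·3.5564 = 2.9633.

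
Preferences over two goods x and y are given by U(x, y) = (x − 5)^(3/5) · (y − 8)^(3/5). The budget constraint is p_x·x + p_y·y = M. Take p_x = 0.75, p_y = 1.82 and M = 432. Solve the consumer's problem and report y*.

MRS = (y−8)/(x−5). Tangency with p_x/p_y gives y−8 = (p_x/p_y)·(x−5).
Substituting into the budget: x* = 5 + 0.5·(M − 5·p_x − 8·p_y)/p_x, and y* = 8 + 0.5·(…)/p_y.
Discretionary income = 432 − 5·0.75 − 8·1.82 = 413.69; y* = 8 + 0.5·413.69/1.82 = 121.6511.

y* = 121.6511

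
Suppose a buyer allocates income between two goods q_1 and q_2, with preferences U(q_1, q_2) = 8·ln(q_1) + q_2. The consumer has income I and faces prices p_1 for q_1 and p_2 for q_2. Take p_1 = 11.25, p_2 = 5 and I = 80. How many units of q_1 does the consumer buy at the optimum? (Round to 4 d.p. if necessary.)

At the given prices: q_1* = 8·5/11.25 = 3.5556.

q_1* = 3.5556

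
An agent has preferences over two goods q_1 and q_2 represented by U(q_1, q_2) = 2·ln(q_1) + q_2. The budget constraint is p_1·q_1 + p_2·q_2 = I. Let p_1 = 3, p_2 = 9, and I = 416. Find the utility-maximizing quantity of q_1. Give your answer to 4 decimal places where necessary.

q_1* = 6

So q_1*(p_1,p_2) = 2·p_2/p_1, independent of income; and q_2* = (I − 2·p_2)/p_2.
At the given prices: q_1* = 2·9/3 = 6.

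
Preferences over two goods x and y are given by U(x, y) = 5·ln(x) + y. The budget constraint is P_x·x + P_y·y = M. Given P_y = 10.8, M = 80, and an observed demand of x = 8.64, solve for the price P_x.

Set MRS = P_x/P_y: (5/x)/1 = P_x/P_y.
So x*(P_x,P_y) = 5·P_y/P_x, independent of income; and y* = (M − 5·P_y)/P_y.
Set x* = 8.64 in the demand function and solve for P_x: P_x = 6.25.

P_x = 6.25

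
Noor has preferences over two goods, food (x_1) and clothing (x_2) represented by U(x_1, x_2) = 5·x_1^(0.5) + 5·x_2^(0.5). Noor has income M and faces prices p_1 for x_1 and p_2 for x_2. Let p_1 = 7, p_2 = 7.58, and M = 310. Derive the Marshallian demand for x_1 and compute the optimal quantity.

x_1* = 23.0237

Substitute x_2 = (x_2/x_1)·x_1 into the budget: x_1* = M/(p_1 + p_2·(x_2/x_1)).
Numerically x_2/x_1 = 0.852821, so x_1* = 310/(7 + 7.58·0.852821) = 23.0237.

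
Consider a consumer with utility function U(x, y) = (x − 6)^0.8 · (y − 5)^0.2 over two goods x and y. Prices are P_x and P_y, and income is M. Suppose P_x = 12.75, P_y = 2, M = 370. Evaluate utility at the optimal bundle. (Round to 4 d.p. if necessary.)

Substituting into the budget: x* = 6 + 0.8·(M − 6·P_x − 5·P_y)/P_x, and y* = 5 + 0.2·(…)/P_y.
Discretionary income = 370 − 6·12.75 − 5·2 = 283.5; x* = 6 + 0.8·283.5/12.75 = 23.7882; y* = 5 + 0.2·283.5/2 = 33.35.
Utility at the optimum: U(23.7882, 33.35) = 19.5262.

V = 19.5262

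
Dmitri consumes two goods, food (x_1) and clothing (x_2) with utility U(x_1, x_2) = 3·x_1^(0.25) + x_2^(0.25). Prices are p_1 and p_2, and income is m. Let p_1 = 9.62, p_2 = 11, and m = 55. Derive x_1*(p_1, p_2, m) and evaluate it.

Numerically x_2/x_1 = 0.193292, so x_1* = 55/(9.62 + 11·0.193292) = 4.6824.

x_1* = 4.6824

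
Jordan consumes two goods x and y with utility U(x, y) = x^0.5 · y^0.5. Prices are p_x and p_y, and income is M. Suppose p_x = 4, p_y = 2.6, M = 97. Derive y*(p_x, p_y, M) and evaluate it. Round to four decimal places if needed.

y* = 18.6538

MU_x/MU_y = (0.5·y)/(0.5·x); tangency sets this equal to p_x/p_y.
So 0.5·p_y·y = 0.5·p_x·x; combined with the budget, a share 0.5 of income goes to x.
Demand: x*(p_x,p_y,M) = 0.5·M/p_x and y* = 0.5·M/p_y.
At p_x=4, p_y=2.6, M=97: y* = 0.5·97/2.6 = 18.6538.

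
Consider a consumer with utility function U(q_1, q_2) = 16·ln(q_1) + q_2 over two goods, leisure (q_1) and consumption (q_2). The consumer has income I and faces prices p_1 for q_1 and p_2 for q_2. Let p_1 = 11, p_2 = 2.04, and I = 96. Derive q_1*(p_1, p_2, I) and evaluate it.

MU_q_1 = 16/q_1, MU_q_2 = 1. Tangency: 16/q_1 = p_1/p_2.
So q_1*(p_1,p_2) = 16·p_2/p_1, independent of income; and q_2* = (I − 16·p_2)/p_2.
At the given prices: q_1* = 16·2.04/11 = 2.9673.

q_1* = 2.9673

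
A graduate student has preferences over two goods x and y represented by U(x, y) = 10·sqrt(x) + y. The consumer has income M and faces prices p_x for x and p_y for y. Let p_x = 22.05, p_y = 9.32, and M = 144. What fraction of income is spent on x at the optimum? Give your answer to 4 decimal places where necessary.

share on x = 0.6839

MU_x = 5/√x, MU_y = 1. Tangency: 5/√x = p_x/p_y.
Thus x* = (5·p_y/p_x)² — independent of M — with the rest of income spent on y.
Plugging in: x* = (5·9.32/22.05)² = 4.4664, y* = 4.8838.
Expenditure on x: 22.05·4.4664 = 98.4834; share = 0.6839.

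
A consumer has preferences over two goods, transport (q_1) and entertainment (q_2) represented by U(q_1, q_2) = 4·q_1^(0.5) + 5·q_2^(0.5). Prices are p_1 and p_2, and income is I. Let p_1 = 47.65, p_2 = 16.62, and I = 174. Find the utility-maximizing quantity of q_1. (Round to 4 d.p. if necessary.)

q_1* = 0.6664

From the CES first-order condition, (4/5)·(q_2/q_1)^(0.5) = p_1/p_2.
Solve for the ratio: q_2/q_1 = [(5/4)·p_1/p_2]^(2).
With the ratio pinned down, the budget gives q_1* = I/(p_1 + p_2·(q_2/q_1)) and q_2* = (q_2/q_1)·q_1*.
Numerically q_2/q_1 = 12.843512, so q_1* = 174/(47.65 + 16.62·12.843512) = 0.6664.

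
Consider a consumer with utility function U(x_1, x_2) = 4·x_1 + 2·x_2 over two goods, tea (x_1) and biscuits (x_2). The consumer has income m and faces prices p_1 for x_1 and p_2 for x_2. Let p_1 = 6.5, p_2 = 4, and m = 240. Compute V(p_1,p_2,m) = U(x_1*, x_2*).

V = 147.6923

Linear utility — the consumer picks whichever good has higher MU/price: 4/6.5 = 0.6154 vs 2/4 = 0.5.
x_1 gives more utility per dollar, so spend all income on x_1: x_1* = m/p_1, x_2* = 0.
Numerically: x_1* = 36.9231, x_2* = 0.
Utility at the optimum: U(36.9231, 0) = 147.6923.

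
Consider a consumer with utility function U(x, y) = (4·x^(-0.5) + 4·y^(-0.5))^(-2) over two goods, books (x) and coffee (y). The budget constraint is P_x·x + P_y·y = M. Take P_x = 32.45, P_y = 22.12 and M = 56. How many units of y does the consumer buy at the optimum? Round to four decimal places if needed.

y* = 1.1851

Substitute y = (y/x)·x into the budget: x* = M/(P_x + P_y·(y/x)).
Numerically y/x = 1.29108, so x* = 56/(32.45 + 22.12·1.29108) = 0.9179 and y* = 1.29108·0.9179 = 1.1851.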